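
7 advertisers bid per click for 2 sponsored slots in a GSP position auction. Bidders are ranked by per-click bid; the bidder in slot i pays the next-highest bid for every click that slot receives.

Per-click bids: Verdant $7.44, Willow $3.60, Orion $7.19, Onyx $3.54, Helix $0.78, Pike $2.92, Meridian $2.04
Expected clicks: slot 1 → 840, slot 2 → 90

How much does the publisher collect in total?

Total revenue: $6363.60

Per-click bids in order: $7.44 (Verdant) > $7.19 (Orion) > $3.60 (Willow) > …
Slot 1: Verdant pays $7.19 × 840 = $6039.60
Slot 2: Orion pays $3.60 × 90 = $324.00
Total = $6363.60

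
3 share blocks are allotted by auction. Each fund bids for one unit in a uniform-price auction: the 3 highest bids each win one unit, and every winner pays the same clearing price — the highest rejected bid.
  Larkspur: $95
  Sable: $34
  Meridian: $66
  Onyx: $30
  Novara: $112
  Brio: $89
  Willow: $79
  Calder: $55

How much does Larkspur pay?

Ordering the bids: 112 (Novara), 95 (Larkspur), 89 (Brio), 79 (Willow), 66 (Meridian), …
The 3 highest are Novara, Larkspur, Brio.
Highest unsuccessful bid: $79 → clearing price.
Larkspur wins → pays $79.

Larkspur pays $79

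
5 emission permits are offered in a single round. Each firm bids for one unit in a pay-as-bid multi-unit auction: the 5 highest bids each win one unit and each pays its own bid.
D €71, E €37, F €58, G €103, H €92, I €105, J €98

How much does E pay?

E pays €0

Sorting: 105 (I), 103 (G), 98 (J), 92 (H), 71 (D), 58 (F), 37 (E)
Winners (5 units): I, G, J, H, D.
E does not win → €0.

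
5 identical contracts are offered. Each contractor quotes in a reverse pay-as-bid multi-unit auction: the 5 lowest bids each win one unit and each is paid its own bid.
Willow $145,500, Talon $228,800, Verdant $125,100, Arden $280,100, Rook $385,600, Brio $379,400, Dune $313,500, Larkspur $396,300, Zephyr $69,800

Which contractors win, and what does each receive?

Zephyr $69,800, Verdant $125,100, Willow $145,500, Talon $228,800, Arden $280,100

Sorting: 69,800 (Zephyr), 125,100 (Verdant), 145,500 (Willow), 228,800 (Talon), 280,100 (Arden), 313,500 (Dune), 379,400 (Brio), …
Lowest 5: Zephyr, Verdant, Willow, Talon, Arden.
Each winner is paid its own bid: Zephyr $69,800, Verdant $125,100, Willow $145,500, Talon $228,800, Arden $280,100.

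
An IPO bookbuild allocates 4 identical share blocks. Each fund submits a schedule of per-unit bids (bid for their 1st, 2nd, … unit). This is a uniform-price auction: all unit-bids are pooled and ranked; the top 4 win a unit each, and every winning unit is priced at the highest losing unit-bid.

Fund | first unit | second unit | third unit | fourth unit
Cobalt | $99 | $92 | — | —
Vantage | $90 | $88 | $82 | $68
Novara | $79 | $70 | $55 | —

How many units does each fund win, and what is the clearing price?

Cobalt 2, Vantage 2; clearing price $82

All unit-bids, highest first — top 4: 99 (Cobalt-1), 92 (Cobalt-2), 90 (Vantage-1), 88 (Vantage-2)
First bid not allocated: $82.
Allocation: Cobalt 2, Vantage 2.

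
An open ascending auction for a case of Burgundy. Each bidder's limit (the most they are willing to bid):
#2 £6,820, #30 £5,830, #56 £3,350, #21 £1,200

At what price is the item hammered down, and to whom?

Ascending (English) auction: the price rises until one bidder remains; the winner pays the price at which the last rival dropped out.
Sorting limits: 6,820 (#2) > 5,830 (#30) > 3,350 (#56) > 1,200 (#21)
Once the price passes £5,830, only #2 is left; the hammer falls at #30's limit of £5,830.

#2 wins at £5,830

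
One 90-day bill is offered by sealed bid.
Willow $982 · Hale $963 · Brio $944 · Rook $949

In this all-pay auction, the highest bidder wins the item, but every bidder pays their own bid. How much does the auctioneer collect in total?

Total revenue: $3,838

Bids ranked: 982 (Willow) > 963 (Hale) > 949 (Rook) > 944 (Brio)
Every bidder forfeits their bid regardless of winning.
Revenue = 982 + 963 + 944 + 949 = $3,838.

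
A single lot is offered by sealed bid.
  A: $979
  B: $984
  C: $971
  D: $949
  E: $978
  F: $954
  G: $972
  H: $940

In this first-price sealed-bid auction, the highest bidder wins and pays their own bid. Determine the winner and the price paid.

First-price sealed-bid auction: the highest bidder wins and pays their own bid.
Bids in order: 984 (B) > 979 (A) > 978 (E) > 972 (G) > 971 (C) > 954 (F) > …
B has the highest bid and pays exactly that: $984.

B pays $984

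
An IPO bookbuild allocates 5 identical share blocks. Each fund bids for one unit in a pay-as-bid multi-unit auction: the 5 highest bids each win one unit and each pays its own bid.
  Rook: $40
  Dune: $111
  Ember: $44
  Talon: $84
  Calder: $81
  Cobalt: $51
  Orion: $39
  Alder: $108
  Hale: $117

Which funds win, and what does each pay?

Ordering the bids: 117 (Hale), 111 (Dune), 108 (Alder), 84 (Talon), 81 (Calder), 51 (Cobalt), 44 (Ember), …
The 5 highest are Hale, Dune, Alder, Talon, Calder.
Each winner pays its own bid: Hale $117, Dune $111, Alder $108, Talon $84, Calder $81.

Hale $117, Dune $111, Alder $108, Talon $84, Calder $81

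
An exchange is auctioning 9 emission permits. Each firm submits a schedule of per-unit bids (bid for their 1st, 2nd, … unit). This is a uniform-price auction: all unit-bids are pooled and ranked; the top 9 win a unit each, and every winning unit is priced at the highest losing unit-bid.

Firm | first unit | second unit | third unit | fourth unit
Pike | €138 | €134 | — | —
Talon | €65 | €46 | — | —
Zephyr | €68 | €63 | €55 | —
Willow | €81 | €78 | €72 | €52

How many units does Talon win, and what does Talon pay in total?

Pooled unit-bids ranked (top 9): 138 (Pike-1), 134 (Pike-2), 81 (Willow-1), 78 (Willow-2), 72 (Willow-3), 68 (Zephyr-1), 65 (Talon-1), 63 (Zephyr-2), 55 (Zephyr-3)
The (k+1)-th unit-bid is €52.
Talon wins 1 unit(s) at €52 each.

Talon: 1 unit, pays €52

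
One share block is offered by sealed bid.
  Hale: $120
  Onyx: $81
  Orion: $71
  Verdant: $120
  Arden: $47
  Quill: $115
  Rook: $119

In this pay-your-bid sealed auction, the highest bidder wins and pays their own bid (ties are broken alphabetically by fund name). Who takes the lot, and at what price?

Bids in order: 120 (Hale) > 120 (Verdant) > 119 (Rook) > 115 (Quill) > 81 (Onyx) > 71 (Orion) > …
Tie at $120 → Hale wins by tie-break.
Hale has the highest bid and pays exactly that: $120.

Hale pays $120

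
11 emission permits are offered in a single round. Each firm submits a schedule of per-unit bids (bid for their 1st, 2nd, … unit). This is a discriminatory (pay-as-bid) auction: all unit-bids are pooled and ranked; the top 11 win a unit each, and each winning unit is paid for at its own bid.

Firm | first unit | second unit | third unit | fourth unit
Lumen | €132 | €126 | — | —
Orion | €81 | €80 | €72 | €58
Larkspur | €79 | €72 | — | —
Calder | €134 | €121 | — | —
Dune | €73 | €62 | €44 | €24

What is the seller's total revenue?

Merging the schedules and taking the best 11: 134 (Calder-1), 132 (Lumen-1), 126 (Lumen-2), 121 (Calder-2), 81 (Orion-1), 80 (Orion-2), 79 (Larkspur-1), 73 (Dune-1), 72 (Orion-3), 72 (Larkspur-2), 62 (Dune-2)
Next rejected bid: €58 (not a price — pay-as-bid).
Each winning unit pays its own bid.
Revenue = 134 + 132 + 126 + 121 + 81 + 80 + 79 + 73 + 72 + 72 + 62 = €1,032.

Total revenue: €1,032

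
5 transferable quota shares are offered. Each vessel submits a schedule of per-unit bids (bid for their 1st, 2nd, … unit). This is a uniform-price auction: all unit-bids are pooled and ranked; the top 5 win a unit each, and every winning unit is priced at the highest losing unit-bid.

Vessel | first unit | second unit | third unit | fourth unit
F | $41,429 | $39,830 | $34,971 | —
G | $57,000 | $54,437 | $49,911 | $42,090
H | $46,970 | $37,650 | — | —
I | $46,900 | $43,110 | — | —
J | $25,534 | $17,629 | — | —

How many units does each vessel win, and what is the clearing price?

All unit-bids, highest first — top 5: 57,000 (G-1), 54,437 (G-2), 49,911 (G-3), 46,970 (H-1), 46,900 (I-1)
The (k+1)-th unit-bid is $43,110.
Allocation: G 3, H 1, I 1.

G 3, H 1, I 1; clearing price $43,110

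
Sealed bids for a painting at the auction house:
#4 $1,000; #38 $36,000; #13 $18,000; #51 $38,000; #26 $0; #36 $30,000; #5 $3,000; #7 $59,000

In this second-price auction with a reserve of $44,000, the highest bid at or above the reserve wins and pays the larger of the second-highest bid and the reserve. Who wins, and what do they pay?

Second-price auction with a reserve of $44,000: the highest bid at or above the reserve wins and pays the larger of the second-highest bid and the reserve.
Bids in order: 59,000 (#7) > 38,000 (#51) > 36,000 (#38) > 30,000 (#36) > 18,000 (#13) > 3,000 (#5) > …
Highest eligible bid: #7 at $59,000.
Second-highest bid $38,000 is below the reserve $44,000, so the reserve binds → payment $44,000.

#7 pays $44,000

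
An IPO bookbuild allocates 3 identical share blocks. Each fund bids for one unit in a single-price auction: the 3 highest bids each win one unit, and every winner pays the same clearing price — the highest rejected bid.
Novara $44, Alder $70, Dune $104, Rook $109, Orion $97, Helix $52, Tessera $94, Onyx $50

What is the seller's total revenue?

Bids ranked high→low: 109 (Rook), 104 (Dune), 97 (Orion), 94 (Tessera), 70 (Alder), …
The 3 highest are Rook, Dune, Orion.
Clearing price = highest rejected bid = $94.
Total revenue = 3 × $94 = $282.

Total revenue: $282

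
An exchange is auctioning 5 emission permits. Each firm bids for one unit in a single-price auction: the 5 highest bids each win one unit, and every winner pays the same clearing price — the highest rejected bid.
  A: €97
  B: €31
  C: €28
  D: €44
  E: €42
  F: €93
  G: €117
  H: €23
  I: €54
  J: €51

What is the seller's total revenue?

Bids ranked high→low: 117 (G), 97 (A), 93 (F), 54 (I), 51 (J), 44 (D), 42 (E), …
The 5 highest are G, A, F, I, J.
Highest unsuccessful bid: €44 → clearing price.
Total revenue = 5 × €44 = €220.

Total revenue: €220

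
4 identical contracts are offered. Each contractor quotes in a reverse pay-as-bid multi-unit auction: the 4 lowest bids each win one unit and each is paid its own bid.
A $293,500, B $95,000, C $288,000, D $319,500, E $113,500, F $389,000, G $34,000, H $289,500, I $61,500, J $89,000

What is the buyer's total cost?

Total cost: $279,500

Ordering the bids: 34,000 (G), 61,500 (I), 89,000 (J), 95,000 (B), 113,500 (E), 288,000 (C), …
Winners (4 units): G, I, J, B.
Total cost = 34,000 + 61,500 + 89,000 + 95,000 = $279,500.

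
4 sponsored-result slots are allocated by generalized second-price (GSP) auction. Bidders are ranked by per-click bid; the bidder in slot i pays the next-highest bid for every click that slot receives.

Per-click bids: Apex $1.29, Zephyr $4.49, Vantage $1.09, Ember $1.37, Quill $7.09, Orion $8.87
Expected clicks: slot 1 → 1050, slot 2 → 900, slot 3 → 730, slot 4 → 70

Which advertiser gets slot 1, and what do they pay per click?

Orion; $7.09 per click

Per-click bids in order: $8.87 (Orion) > $7.09 (Quill) > $4.49 (Zephyr) > $1.37 (Ember) > $1.29 (Apex) > …
Slot 1 goes to the first-ranked bidder, Orion, who pays the next bid down: $7.09/click.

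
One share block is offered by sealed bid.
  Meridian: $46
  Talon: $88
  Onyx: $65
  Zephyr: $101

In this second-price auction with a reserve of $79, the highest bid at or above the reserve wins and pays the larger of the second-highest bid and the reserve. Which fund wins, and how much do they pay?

Bids ranked: 101 (Zephyr) > 88 (Talon) > 65 (Onyx) > 46 (Meridian)
Zephyr has the top bid at or above the reserve ($101).
max(second-highest $88, reserve $79) = $88; the reserve does not bind.

Zephyr pays $88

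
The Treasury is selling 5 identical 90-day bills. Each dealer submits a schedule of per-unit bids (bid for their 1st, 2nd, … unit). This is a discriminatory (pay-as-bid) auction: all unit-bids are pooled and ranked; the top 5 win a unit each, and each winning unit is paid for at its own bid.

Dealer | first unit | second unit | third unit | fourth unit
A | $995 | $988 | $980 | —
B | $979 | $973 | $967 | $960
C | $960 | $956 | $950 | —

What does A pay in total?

All unit-bids, highest first — top 5: 995 (A-1), 988 (A-2), 980 (A-3), 979 (B-1), 973 (B-2)
Next rejected bid: $967 (not a price — pay-as-bid).
A's winning unit-bids: 995 + 988 + 980 = $2,963.

A pays $2,963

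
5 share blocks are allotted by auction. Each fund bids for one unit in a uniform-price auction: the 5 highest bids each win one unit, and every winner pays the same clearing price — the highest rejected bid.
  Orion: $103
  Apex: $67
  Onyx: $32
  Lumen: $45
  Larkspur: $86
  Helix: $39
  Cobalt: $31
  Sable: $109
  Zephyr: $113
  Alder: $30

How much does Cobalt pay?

Ordering the bids: 113 (Zephyr), 109 (Sable), 103 (Orion), 86 (Larkspur), 67 (Apex), 45 (Lumen), 39 (Helix), …
Winners (5 units): Zephyr, Sable, Orion, Larkspur, Apex.
First losing bid is Lumen's $45, which sets the uniform price.
Cobalt does not win → pays $0.

Cobalt pays $0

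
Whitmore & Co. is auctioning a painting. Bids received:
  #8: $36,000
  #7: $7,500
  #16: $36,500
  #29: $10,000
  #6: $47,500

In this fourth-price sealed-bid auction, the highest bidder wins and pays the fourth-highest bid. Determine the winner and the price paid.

Rule: the highest bidder wins and pays the fourth-highest bid.
Bids ranked: 47,500 (#6) > 36,500 (#16) > 36,000 (#8) > 10,000 (#29) > 7,500 (#7)
#6 is highest; pays the fourth-highest bid, $10,000.

#6 pays $10,000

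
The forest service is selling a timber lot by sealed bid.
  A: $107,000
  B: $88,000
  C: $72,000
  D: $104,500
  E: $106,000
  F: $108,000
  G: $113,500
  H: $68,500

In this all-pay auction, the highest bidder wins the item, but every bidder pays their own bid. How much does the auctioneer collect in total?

All-pay auction: the highest bidder wins the item, but every bidder pays their own bid.
Bids in order: 113,500 (G) > 108,000 (F) > 107,000 (A) > 106,000 (E) > 104,500 (D) > 88,000 (B) > …
G wins with the top bid; all bids are sunk regardless.
Every bidder forfeits their bid regardless of winning.
Revenue = 107,000 + 88,000 + 72,000 + 104,500 + 106,000 + 108,000 + 113,500 + 68,500 = $767,500.

Total revenue: $767,500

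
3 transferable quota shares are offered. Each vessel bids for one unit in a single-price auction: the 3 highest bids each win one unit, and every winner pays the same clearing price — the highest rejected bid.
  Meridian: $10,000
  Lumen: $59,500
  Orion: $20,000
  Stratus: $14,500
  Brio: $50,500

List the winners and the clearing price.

Lumen, Brio, Orion; each pays $14,500

Ordering the bids: 59,500 (Lumen), 50,500 (Brio), 20,000 (Orion), 14,500 (Stratus), 10,000 (Meridian)
Top 3: Lumen, Brio, Orion.
Clearing price = highest rejected bid = $14,500.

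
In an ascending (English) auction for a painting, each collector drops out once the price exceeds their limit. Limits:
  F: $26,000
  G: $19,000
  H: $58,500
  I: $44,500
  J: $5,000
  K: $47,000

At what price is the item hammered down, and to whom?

Rule: the price rises until one bidder remains; the winner pays the price at which the last rival dropped out.
Sorting limits: 58,500 (H) > 47,000 (K) > 44,500 (I) > 26,000 (F) > 19,000 (G) > 5,000 (J)
Bidding ends when K exits at $47,000; H takes it.

H wins at $47,000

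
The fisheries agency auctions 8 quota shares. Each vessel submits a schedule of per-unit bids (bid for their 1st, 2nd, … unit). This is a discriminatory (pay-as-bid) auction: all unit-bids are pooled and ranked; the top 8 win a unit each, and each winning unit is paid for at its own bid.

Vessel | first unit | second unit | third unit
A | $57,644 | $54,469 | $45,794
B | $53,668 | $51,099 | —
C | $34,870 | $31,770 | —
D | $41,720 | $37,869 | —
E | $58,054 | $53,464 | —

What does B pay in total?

Merging the schedules and taking the best 8: 58,054 (E-1), 57,644 (A-1), 54,469 (A-2), 53,668 (B-1), 53,464 (E-2), 51,099 (B-2), 45,794 (A-3), 41,720 (D-1)
Next rejected bid: $37,869 (not a price — pay-as-bid).
B's winning unit-bids: 53,668 + 51,099 = $104,767.

B pays $104,767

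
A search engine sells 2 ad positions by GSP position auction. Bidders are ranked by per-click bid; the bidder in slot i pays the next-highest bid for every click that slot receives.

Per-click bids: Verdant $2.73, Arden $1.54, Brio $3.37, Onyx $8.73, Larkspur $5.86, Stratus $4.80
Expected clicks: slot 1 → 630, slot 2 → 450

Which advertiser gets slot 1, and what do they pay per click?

Onyx; $5.86 per click

Ranked by bid: $8.73 (Onyx) > $5.86 (Larkspur) > $4.80 (Stratus) > …
Slot 1 goes to the first-ranked bidder, Onyx, who pays the next bid down: $5.86/click.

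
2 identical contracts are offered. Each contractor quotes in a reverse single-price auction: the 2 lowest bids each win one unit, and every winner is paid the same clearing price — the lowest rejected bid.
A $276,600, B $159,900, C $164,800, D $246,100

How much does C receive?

Ordering the bids: 159,900 (B), 164,800 (C), 246,100 (D), 276,600 (A)
The 2 lowest are B, C.
First losing bid is D's $246,100, which sets the uniform price.
C wins → is paid $246,100.

C is paid $246,100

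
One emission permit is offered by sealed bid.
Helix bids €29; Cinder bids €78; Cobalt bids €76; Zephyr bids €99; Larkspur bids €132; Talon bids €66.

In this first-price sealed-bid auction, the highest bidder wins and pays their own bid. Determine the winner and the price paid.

Larkspur pays €132

First-price sealed-bid auction: the highest bidder wins and pays their own bid.
Bids ranked: 132 (Larkspur) > 99 (Zephyr) > 78 (Cinder) > 76 (Cobalt) > 66 (Talon) > 29 (Helix)
First-price: Larkspur pays what they bid, €132.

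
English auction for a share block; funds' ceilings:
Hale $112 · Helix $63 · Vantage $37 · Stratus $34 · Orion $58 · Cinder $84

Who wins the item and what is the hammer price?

Limits ranked: 112 (Hale) > 84 (Cinder) > 63 (Helix) > 58 (Orion) > 37 (Vantage) > 34 (Stratus)
Cinder is the last rival to drop out, at $84; Hale remains and wins at that price.

Hale wins at $84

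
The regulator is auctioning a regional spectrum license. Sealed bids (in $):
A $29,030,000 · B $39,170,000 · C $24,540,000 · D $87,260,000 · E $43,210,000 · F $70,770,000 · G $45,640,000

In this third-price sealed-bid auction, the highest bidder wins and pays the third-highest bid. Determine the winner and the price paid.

D pays $45,640,000

Bids ranked: 87,260,000 (D) > 70,770,000 (F) > 45,640,000 (G) > 43,210,000 (E) > 39,170,000 (B) > 29,030,000 (A) > …
D is highest; pays the third-highest bid, $45,640,000.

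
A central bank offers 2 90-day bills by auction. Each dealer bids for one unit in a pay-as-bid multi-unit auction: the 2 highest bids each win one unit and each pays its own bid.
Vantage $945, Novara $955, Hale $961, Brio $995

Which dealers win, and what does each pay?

Ordering the bids: 995 (Brio), 961 (Hale), 955 (Novara), 945 (Vantage)
Winners (2 units): Brio, Hale.
Each winner pays its own bid: Brio $995, Hale $961.

Brio $995, Hale $961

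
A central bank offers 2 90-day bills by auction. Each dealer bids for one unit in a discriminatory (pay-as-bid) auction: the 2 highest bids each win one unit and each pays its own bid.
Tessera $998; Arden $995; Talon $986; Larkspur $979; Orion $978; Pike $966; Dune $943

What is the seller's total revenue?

Bids ranked high→low: 998 (Tessera), 995 (Arden), 986 (Talon), 979 (Larkspur), …
Top 2: Tessera, Arden.
Total revenue = 998 + 995 = $1,993.

Total revenue: $1,993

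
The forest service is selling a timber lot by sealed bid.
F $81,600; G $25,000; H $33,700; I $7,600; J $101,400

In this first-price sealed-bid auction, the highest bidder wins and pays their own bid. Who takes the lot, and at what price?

Rule: the highest bidder wins and pays their own bid.
Bids ranked: 101,400 (J) > 81,600 (F) > 33,700 (H) > 25,000 (G) > 7,600 (I)
First-price: J pays what they bid, $101,400.

J pays $101,400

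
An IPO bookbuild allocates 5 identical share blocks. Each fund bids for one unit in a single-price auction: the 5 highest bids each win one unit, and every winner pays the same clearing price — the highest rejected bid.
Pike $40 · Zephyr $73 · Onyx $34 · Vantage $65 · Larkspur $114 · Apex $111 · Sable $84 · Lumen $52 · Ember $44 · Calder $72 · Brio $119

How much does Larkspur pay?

Sorting: 119 (Brio), 114 (Larkspur), 111 (Apex), 84 (Sable), 73 (Zephyr), 72 (Calder), 65 (Vantage), …
Winners (5 units): Brio, Larkspur, Apex, Sable, Zephyr.
Highest unsuccessful bid: $72 → clearing price.
Larkspur wins → pays $72.

Larkspur pays $72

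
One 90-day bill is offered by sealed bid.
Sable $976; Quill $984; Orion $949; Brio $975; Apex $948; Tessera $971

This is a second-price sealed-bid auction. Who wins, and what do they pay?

Second-price sealed-bid auction: the highest bidder wins and pays the second-highest bid.
Sorting bids: 984 (Quill) > 976 (Sable) > 975 (Brio) > 971 (Tessera) > 949 (Orion) > 948 (Apex)
Quill is highest; pays the second-highest bid, $976.

Quill pays $976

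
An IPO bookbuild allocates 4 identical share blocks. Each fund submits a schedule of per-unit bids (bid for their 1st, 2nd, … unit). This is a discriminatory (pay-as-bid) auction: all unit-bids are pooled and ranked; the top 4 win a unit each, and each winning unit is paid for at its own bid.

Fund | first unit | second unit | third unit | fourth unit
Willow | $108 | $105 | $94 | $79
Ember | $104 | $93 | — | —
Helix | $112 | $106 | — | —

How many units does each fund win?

Helix 2, Willow 2

Merging the schedules and taking the best 4: 112 (Helix-1), 108 (Willow-1), 106 (Helix-2), 105 (Willow-2)
Next rejected bid: $104 (not a price — pay-as-bid).
Allocation: Helix 2, Willow 2.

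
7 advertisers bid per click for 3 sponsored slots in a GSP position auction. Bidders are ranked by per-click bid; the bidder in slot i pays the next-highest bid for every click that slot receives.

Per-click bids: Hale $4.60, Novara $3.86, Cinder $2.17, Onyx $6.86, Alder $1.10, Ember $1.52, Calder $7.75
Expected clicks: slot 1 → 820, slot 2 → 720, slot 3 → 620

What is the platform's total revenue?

Total revenue: $11330.40

Ranked by bid: $7.75 (Calder) > $6.86 (Onyx) > $4.60 (Hale) > $3.86 (Novara) > …
Slot 1: Calder pays $6.86 × 820 = $5625.20
Slot 2: Onyx pays $4.60 × 720 = $3312.00
Slot 3: Hale pays $3.86 × 620 = $2393.20
Total = $11330.40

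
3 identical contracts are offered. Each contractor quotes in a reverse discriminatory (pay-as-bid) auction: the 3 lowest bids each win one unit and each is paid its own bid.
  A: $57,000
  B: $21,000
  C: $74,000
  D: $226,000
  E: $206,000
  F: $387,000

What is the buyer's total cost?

Ordering the bids: 21,000 (B), 57,000 (A), 74,000 (C), 206,000 (E), 226,000 (D), …
The 3 lowest are B, A, C.
Total cost = 21,000 + 57,000 + 74,000 = $152,000.

Total cost: $152,000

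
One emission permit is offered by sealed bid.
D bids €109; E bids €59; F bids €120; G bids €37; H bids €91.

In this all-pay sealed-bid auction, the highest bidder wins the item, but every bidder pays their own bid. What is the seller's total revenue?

Bids in order: 120 (F) > 109 (D) > 91 (H) > 59 (E) > 37 (G)
F wins with the top bid; all bids are sunk regardless.
Every bidder forfeits their bid regardless of winning.
Revenue = 109 + 59 + 120 + 37 + 91 = €416.

Total revenue: €416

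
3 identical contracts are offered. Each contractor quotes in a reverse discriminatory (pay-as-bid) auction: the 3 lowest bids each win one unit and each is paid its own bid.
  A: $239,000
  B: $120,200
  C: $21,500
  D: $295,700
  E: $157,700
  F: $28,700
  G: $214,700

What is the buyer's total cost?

Sorting: 21,500 (C), 28,700 (F), 120,200 (B), 157,700 (E), 214,700 (G), …
The 3 lowest are C, F, B.
Total cost = 21,500 + 28,700 + 120,200 = $170,400.

Total cost: $170,400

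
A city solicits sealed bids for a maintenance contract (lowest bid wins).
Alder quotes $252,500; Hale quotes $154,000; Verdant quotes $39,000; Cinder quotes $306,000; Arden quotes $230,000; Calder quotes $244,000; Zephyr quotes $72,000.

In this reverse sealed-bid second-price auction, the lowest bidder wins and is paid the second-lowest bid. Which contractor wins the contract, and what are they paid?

Reverse sealed-bid second-price auction: the lowest bidder wins and is paid the second-lowest bid.
Bids ranked: 39,000 (Verdant) < 72,000 (Zephyr) < 154,000 (Hale) < 230,000 (Arden) < 244,000 (Calder) < 252,500 (Alder) < …
Second-price: Verdant is paid Zephyr's bid of $72,000.

Verdant is paid $72,000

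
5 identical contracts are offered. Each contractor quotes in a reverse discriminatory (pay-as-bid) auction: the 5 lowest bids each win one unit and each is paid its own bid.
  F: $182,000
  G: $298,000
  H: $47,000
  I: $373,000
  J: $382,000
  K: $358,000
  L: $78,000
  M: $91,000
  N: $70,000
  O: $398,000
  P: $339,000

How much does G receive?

Bids ranked low→high: 47,000 (H), 70,000 (N), 78,000 (L), 91,000 (M), 182,000 (F), 298,000 (G), 339,000 (P), …
Lowest 5: H, N, L, M, F.
G does not win → $0.

G is paid $0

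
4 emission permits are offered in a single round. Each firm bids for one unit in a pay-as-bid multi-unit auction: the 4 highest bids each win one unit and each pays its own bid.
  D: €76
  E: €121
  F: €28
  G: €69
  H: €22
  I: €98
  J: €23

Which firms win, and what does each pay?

Ordering the bids: 121 (E), 98 (I), 76 (D), 69 (G), 28 (F), 23 (J), …
The 4 highest are E, I, D, G.
Each winner pays its own bid: E €121, I €98, D €76, G €69.

E €121, I €98, D €76, G €69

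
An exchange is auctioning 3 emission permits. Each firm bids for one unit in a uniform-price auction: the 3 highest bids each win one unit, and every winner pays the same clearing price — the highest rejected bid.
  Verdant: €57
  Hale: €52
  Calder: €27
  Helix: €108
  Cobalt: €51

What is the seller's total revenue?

Bids ranked high→low: 108 (Helix), 57 (Verdant), 52 (Hale), 51 (Cobalt), 27 (Calder)
Top 3: Helix, Verdant, Hale.
First losing bid is Cobalt's €51, which sets the uniform price.
Total revenue = 3 × €51 = €153.

Total revenue: €153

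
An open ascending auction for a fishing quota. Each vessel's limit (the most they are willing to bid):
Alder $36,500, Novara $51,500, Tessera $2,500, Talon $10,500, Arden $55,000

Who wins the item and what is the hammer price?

Ascending (English) auction: the price rises until one bidder remains; the winner pays the price at which the last rival dropped out.
Sorting limits: 55,000 (Arden) > 51,500 (Novara) > 36,500 (Alder) > 10,500 (Talon) > 2,500 (Tessera)
Novara is the last rival to drop out, at $51,500; Arden remains and wins at that price.

Arden wins at $51,500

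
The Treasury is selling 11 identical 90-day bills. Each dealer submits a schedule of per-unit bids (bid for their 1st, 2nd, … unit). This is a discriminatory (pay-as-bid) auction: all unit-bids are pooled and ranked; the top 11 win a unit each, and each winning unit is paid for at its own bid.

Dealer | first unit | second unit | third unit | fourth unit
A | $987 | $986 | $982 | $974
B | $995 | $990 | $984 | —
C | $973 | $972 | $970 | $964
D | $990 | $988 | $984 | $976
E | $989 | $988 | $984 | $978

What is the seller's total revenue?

Merging the schedules and taking the best 11: 995 (B-1), 990 (B-2), 990 (D-1), 989 (E-1), 988 (D-2), 988 (E-2), 987 (A-1), 986 (A-2), 984 (B-3), 984 (D-3), 984 (E-3)
Next rejected bid: $982 (not a price — pay-as-bid).
Each winning unit pays its own bid.
Revenue = 995 + 990 + 990 + 989 + 988 + 988 + 987 + 986 + 984 + 984 + 984 = $10,865.

Total revenue: $10,865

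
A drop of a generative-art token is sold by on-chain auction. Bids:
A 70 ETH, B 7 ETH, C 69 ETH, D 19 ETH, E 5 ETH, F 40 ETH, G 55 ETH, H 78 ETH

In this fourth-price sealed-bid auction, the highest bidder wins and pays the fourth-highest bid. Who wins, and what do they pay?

Rule: the highest bidder wins and pays the fourth-highest bid.
Sorting bids: 78 (H) > 70 (A) > 69 (C) > 55 (G) > 40 (F) > 19 (D) > …
H is highest; pays the fourth-highest bid, 55 ETH.

H pays 55 ETH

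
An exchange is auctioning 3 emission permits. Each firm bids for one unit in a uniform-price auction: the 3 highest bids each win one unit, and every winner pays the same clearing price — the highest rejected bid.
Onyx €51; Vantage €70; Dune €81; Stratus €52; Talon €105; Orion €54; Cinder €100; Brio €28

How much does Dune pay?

Dune pays €70

Bids ranked high→low: 105 (Talon), 100 (Cinder), 81 (Dune), 70 (Vantage), 54 (Orion), …
Top 3: Talon, Cinder, Dune.
First losing bid is Vantage's €70, which sets the uniform price.
Dune wins → pays €70.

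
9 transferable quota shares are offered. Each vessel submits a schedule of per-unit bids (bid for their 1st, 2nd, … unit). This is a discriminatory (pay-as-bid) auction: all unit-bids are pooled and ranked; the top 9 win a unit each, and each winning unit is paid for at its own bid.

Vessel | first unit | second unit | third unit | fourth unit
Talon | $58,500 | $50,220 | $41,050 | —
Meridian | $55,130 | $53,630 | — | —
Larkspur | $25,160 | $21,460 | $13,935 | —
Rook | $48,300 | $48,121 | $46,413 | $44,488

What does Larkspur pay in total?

Pooled unit-bids ranked (top 9): 58,500 (Talon-1), 55,130 (Meridian-1), 53,630 (Meridian-2), 50,220 (Talon-2), 48,300 (Rook-1), 48,121 (Rook-2), 46,413 (Rook-3), 44,488 (Rook-4), 41,050 (Talon-3)
Next rejected bid: $25,160 (not a price — pay-as-bid).
Larkspur wins no units.

Larkspur pays $0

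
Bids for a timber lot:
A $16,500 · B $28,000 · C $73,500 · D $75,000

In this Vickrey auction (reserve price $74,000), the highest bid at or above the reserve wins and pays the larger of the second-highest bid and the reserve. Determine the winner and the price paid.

D pays $74,000

Sorting bids: 75,000 (D) > 73,500 (C) > 28,000 (B) > 16,500 (A)
D has the top bid at or above the reserve ($75,000).
max(second-highest $73,500, reserve $74,000) = $74,000.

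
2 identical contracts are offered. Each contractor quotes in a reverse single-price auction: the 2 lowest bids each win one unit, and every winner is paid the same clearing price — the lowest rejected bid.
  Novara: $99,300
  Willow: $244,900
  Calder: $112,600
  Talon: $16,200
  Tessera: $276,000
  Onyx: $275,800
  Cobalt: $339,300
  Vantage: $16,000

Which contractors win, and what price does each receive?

Vantage, Talon; each is paid $99,300

Sorting: 16,000 (Vantage), 16,200 (Talon), 99,300 (Novara), 112,600 (Calder), …
Lowest 2: Vantage, Talon.
Clearing price = lowest rejected bid = $99,300.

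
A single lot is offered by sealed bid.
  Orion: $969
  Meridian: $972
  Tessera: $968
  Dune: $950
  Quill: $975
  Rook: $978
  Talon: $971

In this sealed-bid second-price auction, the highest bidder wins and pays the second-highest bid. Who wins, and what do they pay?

Rule: the highest bidder wins and pays the second-highest bid.
Bids ranked: 978 (Rook) > 975 (Quill) > 972 (Meridian) > 971 (Talon) > 969 (Orion) > 968 (Tessera) > …
Second-price: Rook pays Quill's bid of $975.

Rook pays $975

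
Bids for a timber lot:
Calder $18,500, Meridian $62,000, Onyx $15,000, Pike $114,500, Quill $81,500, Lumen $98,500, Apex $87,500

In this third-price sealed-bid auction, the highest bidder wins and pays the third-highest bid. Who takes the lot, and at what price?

Pike pays $87,500

Third-price sealed-bid auction: the highest bidder wins and pays the third-highest bid.
Sorting bids: 114,500 (Pike) > 98,500 (Lumen) > 87,500 (Apex) > 81,500 (Quill) > 62,000 (Meridian) > 18,500 (Calder) > …
Pike wins; payment is bid #3 in the ranking = $87,500.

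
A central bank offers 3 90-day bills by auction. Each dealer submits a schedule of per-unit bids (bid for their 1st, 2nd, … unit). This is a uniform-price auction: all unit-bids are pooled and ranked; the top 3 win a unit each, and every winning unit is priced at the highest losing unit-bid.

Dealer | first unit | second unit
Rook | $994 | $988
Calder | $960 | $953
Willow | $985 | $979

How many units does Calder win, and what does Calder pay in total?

Calder: 0 units, pays $0

All unit-bids, highest first — top 3: 994 (Rook-1), 988 (Rook-2), 985 (Willow-1)
First bid not allocated: $979.
Calder wins 0 unit(s) at $979 each.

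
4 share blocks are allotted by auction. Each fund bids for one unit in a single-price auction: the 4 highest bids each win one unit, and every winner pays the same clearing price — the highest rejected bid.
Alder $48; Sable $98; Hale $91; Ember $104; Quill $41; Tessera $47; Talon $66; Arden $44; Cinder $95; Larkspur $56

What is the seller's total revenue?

Total revenue: $264

Ordering the bids: 104 (Ember), 98 (Sable), 95 (Cinder), 91 (Hale), 66 (Talon), 56 (Larkspur), …
Winners (4 units): Ember, Sable, Cinder, Hale.
Highest unsuccessful bid: $66 → clearing price.
Total revenue = 4 × $66 = $264.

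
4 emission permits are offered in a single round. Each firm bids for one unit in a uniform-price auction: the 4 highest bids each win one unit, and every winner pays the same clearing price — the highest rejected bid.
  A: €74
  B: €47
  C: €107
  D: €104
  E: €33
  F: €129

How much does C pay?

C pays €47

Ordering the bids: 129 (F), 107 (C), 104 (D), 74 (A), 47 (B), 33 (E)
The 4 highest are F, C, D, A.
Clearing price = highest rejected bid = €47.
C wins → pays €47.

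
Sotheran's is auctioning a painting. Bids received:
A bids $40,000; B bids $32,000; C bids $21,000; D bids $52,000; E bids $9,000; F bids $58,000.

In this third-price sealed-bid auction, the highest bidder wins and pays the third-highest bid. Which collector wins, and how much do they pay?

Bids ranked: 58,000 (F) > 52,000 (D) > 40,000 (A) > 32,000 (B) > 21,000 (C) > 9,000 (E)
F wins; payment is bid #3 in the ranking = $40,000.

F pays $40,000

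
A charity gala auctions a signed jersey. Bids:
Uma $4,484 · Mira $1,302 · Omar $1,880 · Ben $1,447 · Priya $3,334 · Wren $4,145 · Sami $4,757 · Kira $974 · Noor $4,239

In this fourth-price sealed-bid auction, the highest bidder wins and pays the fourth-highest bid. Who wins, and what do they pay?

Bids ranked: 4,757 (Sami) > 4,484 (Uma) > 4,239 (Noor) > 4,145 (Wren) > 3,334 (Priya) > 1,880 (Omar) > …
Sami wins; payment is bid #4 in the ranking = $4,145.

Sami pays $4,145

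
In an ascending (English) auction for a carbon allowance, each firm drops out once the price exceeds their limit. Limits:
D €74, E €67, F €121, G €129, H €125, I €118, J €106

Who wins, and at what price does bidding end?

G wins at €125

Ascending (English) auction: the price rises until one bidder remains; the winner pays the price at which the last rival dropped out.
Sorting limits: 129 (G) > 125 (H) > 121 (F) > 118 (I) > 106 (J) > 74 (D) > …
Once the price passes €125, only G is left; the hammer falls at H's limit of €125.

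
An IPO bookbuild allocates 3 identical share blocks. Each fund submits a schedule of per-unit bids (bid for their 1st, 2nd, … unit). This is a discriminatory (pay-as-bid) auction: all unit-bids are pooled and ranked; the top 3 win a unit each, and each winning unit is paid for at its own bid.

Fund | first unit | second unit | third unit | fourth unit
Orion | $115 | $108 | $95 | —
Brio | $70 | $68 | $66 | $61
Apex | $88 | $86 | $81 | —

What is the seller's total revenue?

All unit-bids, highest first — top 3: 115 (Orion-1), 108 (Orion-2), 95 (Orion-3)
Next rejected bid: $88 (not a price — pay-as-bid).
Each winning unit pays its own bid.
Revenue = 115 + 108 + 95 = $318.

Total revenue: $318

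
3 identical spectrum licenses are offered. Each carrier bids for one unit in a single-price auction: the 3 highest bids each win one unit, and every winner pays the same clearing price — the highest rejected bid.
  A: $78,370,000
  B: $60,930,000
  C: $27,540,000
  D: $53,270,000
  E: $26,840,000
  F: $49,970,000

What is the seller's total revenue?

Total revenue: $149,910,000

Bids ranked high→low: 78,370,000 (A), 60,930,000 (B), 53,270,000 (D), 49,970,000 (F), 27,540,000 (C), …
Top 3: A, B, D.
Clearing price = highest rejected bid = $49,970,000.
Total revenue = 3 × $49,970,000 = $149,910,000.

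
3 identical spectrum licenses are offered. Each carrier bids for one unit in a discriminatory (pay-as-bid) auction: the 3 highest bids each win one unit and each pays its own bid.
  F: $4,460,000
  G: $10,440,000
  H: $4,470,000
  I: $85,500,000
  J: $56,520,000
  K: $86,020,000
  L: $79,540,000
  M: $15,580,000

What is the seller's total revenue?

Bids ranked high→low: 86,020,000 (K), 85,500,000 (I), 79,540,000 (L), 56,520,000 (J), 15,580,000 (M), …
Top 3: K, I, L.
Total revenue = 86,020,000 + 85,500,000 + 79,540,000 = $251,060,000.

Total revenue: $251,060,000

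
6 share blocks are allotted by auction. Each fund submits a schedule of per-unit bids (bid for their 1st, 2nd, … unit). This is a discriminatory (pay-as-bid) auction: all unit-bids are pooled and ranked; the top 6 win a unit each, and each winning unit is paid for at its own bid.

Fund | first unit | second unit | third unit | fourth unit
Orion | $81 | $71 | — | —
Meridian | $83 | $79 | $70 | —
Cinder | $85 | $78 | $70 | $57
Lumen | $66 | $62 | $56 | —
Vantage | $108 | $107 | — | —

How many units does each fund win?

Cinder 1, Meridian 2, Orion 1, Vantage 2

All unit-bids, highest first — top 6: 108 (Vantage-1), 107 (Vantage-2), 85 (Cinder-1), 83 (Meridian-1), 81 (Orion-1), 79 (Meridian-2)
Next rejected bid: $78 (not a price — pay-as-bid).
Allocation: Cinder 1, Meridian 2, Orion 1, Vantage 2.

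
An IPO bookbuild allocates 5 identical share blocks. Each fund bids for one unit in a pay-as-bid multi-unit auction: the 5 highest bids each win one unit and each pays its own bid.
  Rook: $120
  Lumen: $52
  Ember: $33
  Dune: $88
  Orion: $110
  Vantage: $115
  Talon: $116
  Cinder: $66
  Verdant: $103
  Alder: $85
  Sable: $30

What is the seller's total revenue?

Total revenue: $564

Bids ranked high→low: 120 (Rook), 116 (Talon), 115 (Vantage), 110 (Orion), 103 (Verdant), 88 (Dune), 85 (Alder), …
Top 5: Rook, Talon, Vantage, Orion, Verdant.
Total revenue = 120 + 116 + 115 + 110 + 103 = $564.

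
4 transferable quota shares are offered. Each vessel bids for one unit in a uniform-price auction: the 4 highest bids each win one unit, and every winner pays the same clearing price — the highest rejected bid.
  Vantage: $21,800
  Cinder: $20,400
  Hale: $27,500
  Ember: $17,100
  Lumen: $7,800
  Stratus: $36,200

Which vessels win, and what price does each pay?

Stratus, Hale, Vantage, Cinder; each pays $17,100

Bids ranked high→low: 36,200 (Stratus), 27,500 (Hale), 21,800 (Vantage), 20,400 (Cinder), 17,100 (Ember), 7,800 (Lumen)
Top 4: Stratus, Hale, Vantage, Cinder.
First losing bid is Ember's $17,100, which sets the uniform price.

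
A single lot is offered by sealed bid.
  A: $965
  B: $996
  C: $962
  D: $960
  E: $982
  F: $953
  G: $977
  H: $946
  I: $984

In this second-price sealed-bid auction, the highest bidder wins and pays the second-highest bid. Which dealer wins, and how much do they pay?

B pays $984

Bids ranked: 996 (B) > 984 (I) > 982 (E) > 977 (G) > 965 (A) > 962 (C) > …
B wins with the highest bid; price is set by the runner-up at $984.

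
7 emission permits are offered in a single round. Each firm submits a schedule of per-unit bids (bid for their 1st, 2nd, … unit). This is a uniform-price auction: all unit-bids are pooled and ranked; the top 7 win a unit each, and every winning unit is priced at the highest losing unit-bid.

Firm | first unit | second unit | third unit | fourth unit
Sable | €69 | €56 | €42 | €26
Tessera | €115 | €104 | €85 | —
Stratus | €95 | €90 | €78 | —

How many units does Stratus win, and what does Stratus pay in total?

All unit-bids, highest first — top 7: 115 (Tessera-1), 104 (Tessera-2), 95 (Stratus-1), 90 (Stratus-2), 85 (Tessera-3), 78 (Stratus-3), 69 (Sable-1)
Highest rejected unit-bid = €56.
Stratus wins 3 unit(s) at €56 each.

Stratus: 3 units, pays €168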